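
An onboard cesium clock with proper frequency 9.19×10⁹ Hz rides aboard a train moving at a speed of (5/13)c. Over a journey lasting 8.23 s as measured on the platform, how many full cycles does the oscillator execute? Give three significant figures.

γ = 1/√(1 − (5/13)²) = 13/12 ≈ 1.083
The oscillator's own cycle count is N = f × τ where τ is the proper time on the train. τ = Δt/γ = 8.23/1.083 = 7.597 s = 7.597×10⁰ s.
N = 9.19×10⁹ × 7.597×10⁰ = 6.982×10¹⁰.

N = 6.98×10¹⁰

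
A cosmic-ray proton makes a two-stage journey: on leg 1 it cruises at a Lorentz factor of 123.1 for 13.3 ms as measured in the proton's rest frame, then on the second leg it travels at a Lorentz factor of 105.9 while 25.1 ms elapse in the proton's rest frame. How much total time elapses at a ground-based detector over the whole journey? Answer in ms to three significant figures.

Δt = 4300 ms

Leg 1: γ = 123.1; Δt_1 = 123.1 × 13.3 = 1637 ms.
Leg 2: γ = 105.9; Δt_2 = 105.9 × 25.1 = 2658 ms.
Total: 1637 + 2658 ms.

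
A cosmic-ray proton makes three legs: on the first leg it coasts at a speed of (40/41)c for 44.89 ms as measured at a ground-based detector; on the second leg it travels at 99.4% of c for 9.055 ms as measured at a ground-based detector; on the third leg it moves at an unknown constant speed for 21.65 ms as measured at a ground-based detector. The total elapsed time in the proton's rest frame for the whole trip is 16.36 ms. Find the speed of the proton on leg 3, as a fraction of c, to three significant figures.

β = 0.967

Leg 1: γ = 1/√(1 − (40/41)²) = 41/9 ≈ 4.556; τ_1 = 44.89/4.556 = 9.854 ms.
Leg 2: β = 0.994; γ = 1/√(1 − 0.994²) = 1/√0.01196 = 9.142; τ_2 = 9.055/9.142 = 0.9904 ms.
Leg 3: speed unknown; τ_3 = 21.65/γ_3.
Total proper time: 9.854 + 0.9904 + τ_3 = 16.36, so τ_3 = 16.36 − 10.84 = 5.516 ms.
γ_3 = 21.65/5.516 = 3.925; β = √(1 − 1/γ²) = √0.9351.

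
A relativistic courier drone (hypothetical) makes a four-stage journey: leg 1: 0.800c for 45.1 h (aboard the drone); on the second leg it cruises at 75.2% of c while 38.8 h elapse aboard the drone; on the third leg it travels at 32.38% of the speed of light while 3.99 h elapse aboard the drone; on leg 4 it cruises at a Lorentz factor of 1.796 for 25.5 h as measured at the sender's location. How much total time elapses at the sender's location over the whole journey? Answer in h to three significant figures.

Δt = 164 h

Leg 1: γ = 1/√(1 − 0.800²) = 5/3 ≈ 1.667; Δt_1 = 1.667 × 45.1 = 75.17 h.
Leg 2: β = 0.752; γ = 1/√(1 − 0.752²) = 1/√0.4345 = 1.517; Δt_2 = 1.517 × 38.8 = 58.86 h.
Leg 3: β = 0.3238; γ = 1/√(1 − 0.3238²) = 1/√0.8952 = 1.057; Δt_3 = 1.057 × 3.99 = 4.217 h.
Leg 4: 25.5 h is already measured at the sender's location.
Total: 75.17 + 58.86 + 4.217 + 25.50 h.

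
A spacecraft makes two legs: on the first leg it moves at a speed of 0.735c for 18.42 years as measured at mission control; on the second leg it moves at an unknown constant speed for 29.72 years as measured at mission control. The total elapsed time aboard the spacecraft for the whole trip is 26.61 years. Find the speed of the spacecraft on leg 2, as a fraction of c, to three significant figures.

Leg 1: γ = 1/√(1 − 0.735²) = 1/√0.4598 = 1.475; τ_1 = 18.42/1.475 = 12.49 years.
Leg 2: speed unknown; τ_2 = 29.72/γ_2.
Total proper time: 12.49 + τ_2 = 26.61, so τ_2 = 26.61 − 12.49 = 14.12 years.
γ_2 = 29.72/14.12 = 2.105; β = √(1 − 1/γ²) = √0.7743.

β = 0.880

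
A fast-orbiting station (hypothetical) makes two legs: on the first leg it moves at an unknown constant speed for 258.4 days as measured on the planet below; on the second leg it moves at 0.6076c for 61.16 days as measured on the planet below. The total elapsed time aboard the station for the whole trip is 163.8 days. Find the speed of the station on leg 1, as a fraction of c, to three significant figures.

Leg 1: speed unknown; τ_1 = 258.4/γ_1.
Leg 2: γ = 1/√(1 − 0.6076²) = 1/√0.6308 = 1.259; τ_2 = 61.16/1.259 = 48.58 days.
Total proper time: τ_1 + 48.58 = 163.8, so τ_1 = 163.8 − 48.58 = 115.2 days.
γ_1 = 258.4/115.2 = 2.243; β = √(1 − 1/γ²) = √0.8012.

β = 0.895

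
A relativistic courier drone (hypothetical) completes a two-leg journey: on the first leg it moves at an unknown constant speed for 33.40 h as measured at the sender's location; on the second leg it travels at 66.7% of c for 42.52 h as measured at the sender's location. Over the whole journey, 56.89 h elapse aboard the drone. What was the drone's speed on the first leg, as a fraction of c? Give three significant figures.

Leg 1: speed unknown; τ_1 = 33.40/γ_1.
Leg 2: β = 0.667; γ = 1/√(1 − 0.667²) = 1/√0.5551 = 1.342; τ_2 = 42.52/1.342 = 31.68 h.
Total proper time: τ_1 + 31.68 = 56.89, so τ_1 = 56.89 − 31.68 = 25.21 h.
γ_1 = 33.40/25.21 = 1.325; β = √(1 − 1/γ²) = √0.4303.

β = 0.656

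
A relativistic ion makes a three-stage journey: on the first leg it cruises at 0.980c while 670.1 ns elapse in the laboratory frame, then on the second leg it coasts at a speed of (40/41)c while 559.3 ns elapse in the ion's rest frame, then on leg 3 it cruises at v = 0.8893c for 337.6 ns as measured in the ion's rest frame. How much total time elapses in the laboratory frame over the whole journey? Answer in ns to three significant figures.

Δt = 3960 ns

Leg 1: 670.1 ns is already measured in the laboratory frame.
Leg 2: γ = 1/√(1 − (40/41)²) = 41/9 ≈ 4.556; Δt_2 = 4.556 × 559.3 = 2548 ns.
Leg 3: γ = 1/√(1 − 0.8893²) = 1/√0.2091 = 2.187; Δt_3 = 2.187 × 337.6 = 738.2 ns.
Total: 670.1 + 2548 + 738.2 ns.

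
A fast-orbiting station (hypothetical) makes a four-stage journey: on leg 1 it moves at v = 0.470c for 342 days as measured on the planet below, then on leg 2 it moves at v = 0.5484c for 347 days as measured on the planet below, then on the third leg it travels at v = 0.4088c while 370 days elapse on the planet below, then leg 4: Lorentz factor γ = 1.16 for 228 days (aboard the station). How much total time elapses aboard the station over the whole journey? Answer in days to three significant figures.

Leg 1: γ = 1/√(1 − 0.470²) = 1/√0.7791 = 1.133; τ_1 = 342/1.133 = 301.9 days.
Leg 2: γ = 1/√(1 − 0.5484²) = 1/√0.6993 = 1.196; τ_2 = 347/1.196 = 290.2 days.
Leg 3: γ = 1/√(1 − 0.4088²) = 1/√0.8329 = 1.096; τ_3 = 370/1.096 = 337.7 days.
Leg 4: 228 days is already measured aboard the station.
Total: 301.9 + 290.2 + 337.7 + 228.0 days.

τ = 1160 days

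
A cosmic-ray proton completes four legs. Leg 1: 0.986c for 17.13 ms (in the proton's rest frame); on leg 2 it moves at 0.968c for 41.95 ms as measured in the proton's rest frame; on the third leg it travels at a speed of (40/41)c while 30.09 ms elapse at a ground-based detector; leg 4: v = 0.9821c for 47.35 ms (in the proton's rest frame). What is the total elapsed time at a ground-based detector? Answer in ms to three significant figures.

Leg 1: γ = 1/√(1 − 0.986²) = 1/√0.02780 = 5.997; Δt_1 = 5.997 × 17.13 = 102.7 ms.
Leg 2: γ = 1/√(1 − 0.968²) = 1/√0.06298 = 3.985; Δt_2 = 3.985 × 41.95 = 167.2 ms.
Leg 3: 30.09 ms is already measured at a ground-based detector.
Leg 4: γ = 1/√(1 − 0.9821²) = 1/√0.03548 = 5.309; Δt_4 = 5.309 × 47.35 = 251.4 ms.
Total: 102.7 + 167.2 + 30.09 + 251.4 ms.

Δt = 551 ms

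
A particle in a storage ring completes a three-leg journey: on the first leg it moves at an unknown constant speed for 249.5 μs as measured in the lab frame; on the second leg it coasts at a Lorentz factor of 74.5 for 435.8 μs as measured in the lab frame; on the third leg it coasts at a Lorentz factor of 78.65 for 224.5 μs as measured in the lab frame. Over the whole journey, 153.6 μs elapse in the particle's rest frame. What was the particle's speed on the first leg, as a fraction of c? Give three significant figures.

Leg 1: speed unknown; τ_1 = 249.5/γ_1.
Leg 2: γ = 74.5; τ_2 = 435.8/74.50 = 5.850 μs.
Leg 3: γ = 78.65; τ_3 = 224.5/78.65 = 2.854 μs.
Total proper time: τ_1 + 5.850 + 2.854 = 153.6, so τ_1 = 153.6 − 8.704 = 144.9 μs.
γ_1 = 249.5/144.9 = 1.722; β = √(1 − 1/γ²) = √0.6627.

β = 0.814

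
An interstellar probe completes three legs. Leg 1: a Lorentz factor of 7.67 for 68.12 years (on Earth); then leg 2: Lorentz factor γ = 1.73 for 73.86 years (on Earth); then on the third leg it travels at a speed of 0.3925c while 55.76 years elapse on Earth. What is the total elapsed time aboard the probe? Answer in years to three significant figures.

Leg 1: γ = 7.67; τ_1 = 68.12/7.670 = 8.881 years.
Leg 2: γ = 1.73; τ_2 = 73.86/1.730 = 42.69 years.
Leg 3: γ = 1/√(1 − 0.3925²) = 1/√0.8459 = 1.087; τ_3 = 55.76/1.087 = 51.29 years.
Total: 8.881 + 42.69 + 51.29 years.

τ = 103 years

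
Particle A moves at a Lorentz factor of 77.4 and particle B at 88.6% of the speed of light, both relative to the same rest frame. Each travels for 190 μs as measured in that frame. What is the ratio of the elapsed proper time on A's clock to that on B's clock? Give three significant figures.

A: γ = 77.4. B: β = 0.886; γ = 1/√(1 − 0.886²) = 1/√0.2150 = 2.157.
τ_A/τ_B = γ_B/γ_A = 2.157/77.40 = 0.02786, so τ_A/τ_B = 0.02786.

τ_A/τ_B = 0.0279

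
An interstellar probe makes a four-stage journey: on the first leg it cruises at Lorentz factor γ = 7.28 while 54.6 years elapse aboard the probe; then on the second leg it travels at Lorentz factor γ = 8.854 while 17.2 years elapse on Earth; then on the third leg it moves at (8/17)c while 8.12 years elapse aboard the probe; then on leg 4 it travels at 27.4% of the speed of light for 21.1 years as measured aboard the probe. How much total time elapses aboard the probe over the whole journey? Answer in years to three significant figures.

Leg 1: 54.6 years is already measured aboard the probe.
Leg 2: γ = 8.854; τ_2 = 17.2/8.854 = 1.943 years.
Leg 3: 8.12 years is already measured aboard the probe.
Leg 4: 21.1 years is already measured aboard the probe.
Total: 54.60 + 1.943 + 8.120 + 21.10 years.

τ = 85.8 years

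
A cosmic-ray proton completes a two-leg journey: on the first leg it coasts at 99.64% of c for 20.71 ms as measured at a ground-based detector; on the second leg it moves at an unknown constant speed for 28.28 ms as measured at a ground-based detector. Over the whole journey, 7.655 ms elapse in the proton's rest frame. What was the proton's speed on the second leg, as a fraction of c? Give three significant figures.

Leg 1: β = 0.9964; γ = 1/√(1 − 0.9964²) = 1/√0.007187 = 11.80; τ_1 = 20.71/11.80 = 1.756 ms.
Leg 2: speed unknown; τ_2 = 28.28/γ_2.
Total proper time: 1.756 + τ_2 = 7.655, so τ_2 = 7.655 − 1.756 = 5.899 ms.
γ_2 = 28.28/5.899 = 4.794; β = √(1 − 1/γ²) = √0.9565.

β = 0.978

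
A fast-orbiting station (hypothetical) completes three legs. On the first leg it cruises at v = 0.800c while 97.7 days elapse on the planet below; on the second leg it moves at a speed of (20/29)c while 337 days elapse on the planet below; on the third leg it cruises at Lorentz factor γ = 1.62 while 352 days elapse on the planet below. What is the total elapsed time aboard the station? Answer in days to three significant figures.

Leg 1: γ = 1/√(1 − 0.800²) = 1/√0.3600 = 1.667; τ_1 = 97.7/1.667 = 58.62 days.
Leg 2: γ = 1/√(1 − (20/29)²) = 29/21 ≈ 1.381; τ_2 = 337/1.381 = 244.0 days.
Leg 3: γ = 1.62; τ_3 = 352/1.620 = 217.3 days.
Total: 58.62 + 244.0 + 217.3 days.

τ = 520 days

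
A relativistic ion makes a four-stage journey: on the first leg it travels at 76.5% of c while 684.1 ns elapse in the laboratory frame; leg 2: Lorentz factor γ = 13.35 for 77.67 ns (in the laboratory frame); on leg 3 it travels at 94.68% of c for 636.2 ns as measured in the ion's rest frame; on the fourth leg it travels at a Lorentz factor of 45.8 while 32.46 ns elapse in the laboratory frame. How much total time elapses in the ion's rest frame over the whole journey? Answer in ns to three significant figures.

τ = 1080 ns

Leg 1: β = 0.765; γ = 1/√(1 − 0.765²) = 1/√0.4148 = 1.553; τ_1 = 684.1/1.553 = 440.6 ns.
Leg 2: γ = 13.35; τ_2 = 77.67/13.35 = 5.818 ns.
Leg 3: 636.2 ns is already measured in the ion's rest frame.
Leg 4: γ = 45.8; τ_4 = 32.46/45.80 = 0.7087 ns.
Total: 440.6 + 5.818 + 636.2 + 0.7087 ns.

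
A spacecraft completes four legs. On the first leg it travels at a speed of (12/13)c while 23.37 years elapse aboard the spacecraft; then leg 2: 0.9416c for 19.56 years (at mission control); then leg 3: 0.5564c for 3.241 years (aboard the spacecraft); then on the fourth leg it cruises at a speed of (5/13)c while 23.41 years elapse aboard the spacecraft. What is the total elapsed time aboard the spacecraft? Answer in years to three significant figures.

τ = 56.6 years

Leg 1: 23.37 years is already measured aboard the spacecraft.
Leg 2: γ = 1/√(1 − 0.9416²) = 1/√0.1134 = 2.970; τ_2 = 19.56/2.970 = 6.587 years.
Leg 3: 3.241 years is already measured aboard the spacecraft.
Leg 4: 23.41 years is already measured aboard the spacecraft.
Total: 23.37 + 6.587 + 3.241 + 23.41 years.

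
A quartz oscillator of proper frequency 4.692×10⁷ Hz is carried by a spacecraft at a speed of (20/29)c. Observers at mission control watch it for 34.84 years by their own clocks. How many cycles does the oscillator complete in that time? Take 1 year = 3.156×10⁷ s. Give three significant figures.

N = 3.74×10¹⁶

γ = 1/√(1 − (20/29)²) = 29/21 ≈ 1.381
During 34.84 years of lab time, the oscillator's proper time advances by τ = Δt/γ = 34.84/1.381 = 25.23 years = 7.962×10⁸ s.
N = f × τ = 4.692×10⁷ × 7.962×10⁸ = 3.736×10¹⁶.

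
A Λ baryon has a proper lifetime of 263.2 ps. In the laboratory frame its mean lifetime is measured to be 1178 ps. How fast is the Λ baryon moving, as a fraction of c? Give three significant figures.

γ = Δt/τ₀ = 1178/263.2 = 4.476
β = √(1 − 1/γ²) = √(1 − 0.04992) = √0.9501

v = 0.975c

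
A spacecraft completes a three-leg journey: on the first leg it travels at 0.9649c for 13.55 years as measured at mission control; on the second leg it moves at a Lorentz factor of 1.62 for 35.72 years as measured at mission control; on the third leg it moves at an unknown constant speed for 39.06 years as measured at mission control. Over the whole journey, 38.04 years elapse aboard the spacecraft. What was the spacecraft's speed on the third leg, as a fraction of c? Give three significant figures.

β = 0.948

Leg 1: γ = 1/√(1 − 0.9649²) = 1/√0.06897 = 3.808; τ_1 = 13.55/3.808 = 3.558 years.
Leg 2: γ = 1.62; τ_2 = 35.72/1.620 = 22.05 years.
Leg 3: speed unknown; τ_3 = 39.06/γ_3.
Total proper time: 3.558 + 22.05 + τ_3 = 38.04, so τ_3 = 38.04 − 25.61 = 12.43 years.
γ_3 = 39.06/12.43 = 3.142; β = √(1 − 1/γ²) = √0.8987.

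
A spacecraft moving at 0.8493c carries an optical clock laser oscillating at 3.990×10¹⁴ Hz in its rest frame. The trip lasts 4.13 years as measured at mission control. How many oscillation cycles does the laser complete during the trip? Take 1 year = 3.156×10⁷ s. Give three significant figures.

N = 2.75×10²²

γ = 1/√(1 − 0.8493²) = 1/√0.2787 = 1.894
The oscillator's own cycle count is N = f × τ where τ is the proper time aboard the spacecraft. τ = Δt/γ = 4.13/1.894 = 2.180 years = 6.881×10⁷ s.
N = 3.990×10¹⁴ × 6.881×10⁷ = 2.745×10²².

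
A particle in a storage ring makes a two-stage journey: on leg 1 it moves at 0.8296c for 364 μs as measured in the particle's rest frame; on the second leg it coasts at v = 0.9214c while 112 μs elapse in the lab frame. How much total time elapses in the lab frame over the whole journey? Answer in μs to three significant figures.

Leg 1: γ = 1/√(1 − 0.8296²) = 1/√0.3118 = 1.791; Δt_1 = 1.791 × 364 = 651.9 μs.
Leg 2: 112 μs is already measured in the lab frame.
Total: 651.9 + 112.0 μs.

Δt = 764 μs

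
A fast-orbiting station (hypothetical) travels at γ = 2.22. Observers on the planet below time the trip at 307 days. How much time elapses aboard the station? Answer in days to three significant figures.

γ = 2.22
The interval measured on the planet below is the dilated one; the clock aboard the station measures the proper time τ = Δt/γ = 307/2.220 days.

τ = 138 days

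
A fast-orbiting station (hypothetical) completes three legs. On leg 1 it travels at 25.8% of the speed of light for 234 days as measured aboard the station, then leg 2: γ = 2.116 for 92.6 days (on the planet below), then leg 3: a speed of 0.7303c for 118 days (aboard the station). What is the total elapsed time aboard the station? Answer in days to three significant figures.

Leg 1: 234 days is already measured aboard the station.
Leg 2: γ = 2.116; τ_2 = 92.6/2.116 = 43.76 days.
Leg 3: 118 days is already measured aboard the station.
Total: 234.0 + 43.76 + 118.0 days.

τ = 396 days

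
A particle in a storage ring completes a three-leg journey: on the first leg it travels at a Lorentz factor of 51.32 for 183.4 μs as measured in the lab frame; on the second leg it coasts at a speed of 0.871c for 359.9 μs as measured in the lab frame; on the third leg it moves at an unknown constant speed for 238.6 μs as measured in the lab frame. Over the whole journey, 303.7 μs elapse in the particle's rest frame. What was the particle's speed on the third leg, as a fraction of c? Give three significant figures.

Leg 1: γ = 51.32; τ_1 = 183.4/51.32 = 3.574 μs.
Leg 2: γ = 1/√(1 − 0.871²) = 1/√0.2414 = 2.035; τ_2 = 359.9/2.035 = 176.8 μs.
Leg 3: speed unknown; τ_3 = 238.6/γ_3.
Total proper time: 3.574 + 176.8 + τ_3 = 303.7, so τ_3 = 303.7 − 180.4 = 123.3 μs.
γ_3 = 238.6/123.3 = 1.935; β = √(1 − 1/γ²) = √0.7329.

β = 0.856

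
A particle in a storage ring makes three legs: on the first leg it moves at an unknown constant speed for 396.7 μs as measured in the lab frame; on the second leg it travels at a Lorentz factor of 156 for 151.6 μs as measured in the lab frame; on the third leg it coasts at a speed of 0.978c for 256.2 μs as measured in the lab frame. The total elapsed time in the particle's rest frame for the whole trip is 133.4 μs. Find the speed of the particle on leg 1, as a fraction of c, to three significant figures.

Leg 1: speed unknown; τ_1 = 396.7/γ_1.
Leg 2: γ = 156; τ_2 = 151.6/156.0 = 0.9718 μs.
Leg 3: γ = 1/√(1 − 0.978²) = 1/√0.04352 = 4.794; τ_3 = 256.2/4.794 = 53.44 μs.
Total proper time: τ_1 + 0.9718 + 53.44 = 133.4, so τ_1 = 133.4 − 54.42 = 78.98 μs.
γ_1 = 396.7/78.98 = 5.023; β = √(1 − 1/γ²) = √0.9604.

β = 0.980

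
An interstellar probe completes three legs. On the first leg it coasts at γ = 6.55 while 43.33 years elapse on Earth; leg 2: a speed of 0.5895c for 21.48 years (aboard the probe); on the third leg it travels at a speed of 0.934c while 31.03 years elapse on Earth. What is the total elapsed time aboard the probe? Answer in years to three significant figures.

τ = 39.2 years

Leg 1: γ = 6.55; τ_1 = 43.33/6.550 = 6.615 years.
Leg 2: 21.48 years is already measured aboard the probe.
Leg 3: γ = 1/√(1 − 0.934²) = 1/√0.1276 = 2.799; τ_3 = 31.03/2.799 = 11.09 years.
Total: 6.615 + 21.48 + 11.09 years.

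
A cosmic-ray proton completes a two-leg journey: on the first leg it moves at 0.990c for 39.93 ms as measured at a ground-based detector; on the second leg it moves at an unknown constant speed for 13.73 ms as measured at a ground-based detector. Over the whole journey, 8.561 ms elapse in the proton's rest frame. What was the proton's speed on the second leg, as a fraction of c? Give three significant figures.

Leg 1: γ = 1/√(1 − 0.990²) = 1/√0.01990 = 7.089; τ_1 = 39.93/7.089 = 5.633 ms.
Leg 2: speed unknown; τ_2 = 13.73/γ_2.
Total proper time: 5.633 + τ_2 = 8.561, so τ_2 = 8.561 − 5.633 = 2.928 ms.
γ_2 = 13.73/2.928 = 4.689; β = √(1 − 1/γ²) = √0.9545.

β = 0.977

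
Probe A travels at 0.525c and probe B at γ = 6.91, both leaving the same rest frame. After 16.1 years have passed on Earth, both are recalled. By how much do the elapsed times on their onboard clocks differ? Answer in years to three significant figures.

A: γ = 1/√(1 − 0.525²) = 1/√0.7244 = 1.175; τ_A = 16.1/1.175 = 13.70 years.
B: γ = 6.91; τ_B = 16.1/6.910 = 2.330 years.

|τ_A − τ_B| = 11.4 years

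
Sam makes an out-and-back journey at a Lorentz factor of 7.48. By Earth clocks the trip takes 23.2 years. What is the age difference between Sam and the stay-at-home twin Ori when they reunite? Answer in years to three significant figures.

Δt − τ = 20.1 years

γ = 7.48
Sam's elapsed proper time: τ = 23.2/7.480 = 3.102 years.
Age gap = Δt − τ = 23.2 − 3.102 years.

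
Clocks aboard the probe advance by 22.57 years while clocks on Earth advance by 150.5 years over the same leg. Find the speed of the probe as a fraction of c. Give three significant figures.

v = 0.989c

The proper time is measured aboard the probe (both events occur at the probe's location); Δt is measured on Earth. γ = Δt/τ = 150.5/22.57 = 6.668.
β = √(1 − 1/γ²) = √(1 − 0.02249) = √0.9775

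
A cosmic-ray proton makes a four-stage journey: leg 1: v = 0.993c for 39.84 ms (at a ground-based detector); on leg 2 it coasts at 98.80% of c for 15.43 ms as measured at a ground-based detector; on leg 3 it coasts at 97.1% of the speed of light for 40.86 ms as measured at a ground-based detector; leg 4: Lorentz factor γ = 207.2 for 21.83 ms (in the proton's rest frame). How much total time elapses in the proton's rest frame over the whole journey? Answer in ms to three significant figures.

Leg 1: γ = 1/√(1 − 0.993²) = 1/√0.01395 = 8.466; τ_1 = 39.84/8.466 = 4.706 ms.
Leg 2: β = 0.9880; γ = 1/√(1 − 0.9880²) = 1/√0.02386 = 6.474; τ_2 = 15.43/6.474 = 2.383 ms.
Leg 3: β = 0.971; γ = 1/√(1 − 0.971²) = 1/√0.05716 = 4.183; τ_3 = 40.86/4.183 = 9.769 ms.
Leg 4: 21.83 ms is already measured in the proton's rest frame.
Total: 4.706 + 2.383 + 9.769 + 21.83 ms.

τ = 38.7 ms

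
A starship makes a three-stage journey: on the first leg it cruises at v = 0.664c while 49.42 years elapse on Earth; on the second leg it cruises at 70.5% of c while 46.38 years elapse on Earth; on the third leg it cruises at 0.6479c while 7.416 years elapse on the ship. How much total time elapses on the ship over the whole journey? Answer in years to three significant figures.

Leg 1: γ = 1/√(1 − 0.664²) = 1/√0.5591 = 1.337; τ_1 = 49.42/1.337 = 36.95 years.
Leg 2: β = 0.705; γ = 1/√(1 − 0.705²) = 1/√0.5030 = 1.410; τ_2 = 46.38/1.410 = 32.89 years.
Leg 3: 7.416 years is already measured on the ship.
Total: 36.95 + 32.89 + 7.416 years.

τ = 77.3 years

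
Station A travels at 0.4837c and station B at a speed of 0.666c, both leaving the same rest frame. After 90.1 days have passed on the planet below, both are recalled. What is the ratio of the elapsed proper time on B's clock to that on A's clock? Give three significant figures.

A: γ = 1/√(1 − 0.4837²) = 1/√0.7660 = 1.143. B: γ = 1/√(1 − 0.666²) = 1/√0.5564 = 1.341.
τ_A/τ_B = γ_B/γ_A = 1.341/1.143 = 1.173, so τ_B/τ_A = 0.8523.

τ_B/τ_A = 0.852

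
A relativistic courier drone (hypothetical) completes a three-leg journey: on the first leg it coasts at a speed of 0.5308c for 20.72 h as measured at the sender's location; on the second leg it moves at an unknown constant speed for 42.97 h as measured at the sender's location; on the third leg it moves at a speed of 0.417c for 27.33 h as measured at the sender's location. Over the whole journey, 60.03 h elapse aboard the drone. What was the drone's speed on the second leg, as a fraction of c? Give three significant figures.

β = 0.912

Leg 1: γ = 1/√(1 − 0.5308²) = 1/√0.7183 = 1.180; τ_1 = 20.72/1.180 = 17.56 h.
Leg 2: speed unknown; τ_2 = 42.97/γ_2.
Leg 3: γ = 1/√(1 − 0.417²) = 1/√0.8261 = 1.100; τ_3 = 27.33/1.100 = 24.84 h.
Total proper time: 17.56 + τ_2 + 24.84 = 60.03, so τ_2 = 60.03 − 42.40 = 17.63 h.
γ_2 = 42.97/17.63 = 2.437; β = √(1 − 1/γ²) = √0.8317.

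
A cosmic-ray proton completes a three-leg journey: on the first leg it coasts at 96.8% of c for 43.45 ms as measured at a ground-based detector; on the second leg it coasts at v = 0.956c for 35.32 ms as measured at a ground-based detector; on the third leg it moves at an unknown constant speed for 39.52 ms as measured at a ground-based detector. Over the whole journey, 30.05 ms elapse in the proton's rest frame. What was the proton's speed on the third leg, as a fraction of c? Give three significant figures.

β = 0.975

Leg 1: β = 0.968; γ = 1/√(1 − 0.968²) = 1/√0.06298 = 3.985; τ_1 = 43.45/3.985 = 10.90 ms.
Leg 2: γ = 1/√(1 − 0.956²) = 1/√0.08606 = 3.409; τ_2 = 35.32/3.409 = 10.36 ms.
Leg 3: speed unknown; τ_3 = 39.52/γ_3.
Total proper time: 10.90 + 10.36 + τ_3 = 30.05, so τ_3 = 30.05 − 21.27 = 8.785 ms.
γ_3 = 39.52/8.785 = 4.499; β = √(1 − 1/γ²) = √0.9506.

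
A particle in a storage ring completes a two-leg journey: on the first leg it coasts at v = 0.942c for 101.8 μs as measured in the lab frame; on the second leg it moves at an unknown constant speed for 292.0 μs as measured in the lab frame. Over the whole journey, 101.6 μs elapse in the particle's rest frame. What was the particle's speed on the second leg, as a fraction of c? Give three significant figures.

Leg 1: γ = 1/√(1 − 0.942²) = 1/√0.1126 = 2.980; τ_1 = 101.8/2.980 = 34.17 μs.
Leg 2: speed unknown; τ_2 = 292.0/γ_2.
Total proper time: 34.17 + τ_2 = 101.6, so τ_2 = 101.6 − 34.17 = 67.43 μs.
γ_2 = 292.0/67.43 = 4.330; β = √(1 − 1/γ²) = √0.9467.

β = 0.973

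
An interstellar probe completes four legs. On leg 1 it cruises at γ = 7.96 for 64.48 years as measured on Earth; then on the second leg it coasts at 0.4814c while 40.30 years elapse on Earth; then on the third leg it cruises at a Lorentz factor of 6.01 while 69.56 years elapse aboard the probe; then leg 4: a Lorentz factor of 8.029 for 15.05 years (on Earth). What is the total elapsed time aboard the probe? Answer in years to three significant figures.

Leg 1: γ = 7.96; τ_1 = 64.48/7.960 = 8.101 years.
Leg 2: γ = 1/√(1 − 0.4814²) = 1/√0.7683 = 1.141; τ_2 = 40.30/1.141 = 35.32 years.
Leg 3: 69.56 years is already measured aboard the probe.
Leg 4: γ = 8.029; τ_4 = 15.05/8.029 = 1.874 years.
Total: 8.101 + 35.32 + 69.56 + 1.874 years.

τ = 115 years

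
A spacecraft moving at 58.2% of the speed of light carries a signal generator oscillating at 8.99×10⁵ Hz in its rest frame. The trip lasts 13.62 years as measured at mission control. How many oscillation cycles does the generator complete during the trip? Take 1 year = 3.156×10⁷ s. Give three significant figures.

N = 3.14×10¹⁴

β = 0.582; γ = 1/√(1 − 0.582²) = 1/√0.6613 = 1.230
The oscillator's own cycle count is N = f × τ where τ is the proper time aboard the spacecraft. τ = Δt/γ = 13.62/1.230 = 11.08 years = 3.495×10⁸ s.
N = 8.99×10⁵ × 3.495×10⁸ = 3.142×10¹⁴.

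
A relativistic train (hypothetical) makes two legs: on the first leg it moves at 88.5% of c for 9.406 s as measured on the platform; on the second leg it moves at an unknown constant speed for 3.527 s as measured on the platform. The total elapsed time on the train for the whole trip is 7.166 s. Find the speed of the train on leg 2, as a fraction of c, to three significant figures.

β = 0.613

Leg 1: β = 0.885; γ = 1/√(1 − 0.885²) = 1/√0.2168 = 2.148; τ_1 = 9.406/2.148 = 4.379 s.
Leg 2: speed unknown; τ_2 = 3.527/γ_2.
Total proper time: 4.379 + τ_2 = 7.166, so τ_2 = 7.166 − 4.379 = 2.787 s.
γ_2 = 3.527/2.787 = 1.266; β = √(1 − 1/γ²) = √0.3758.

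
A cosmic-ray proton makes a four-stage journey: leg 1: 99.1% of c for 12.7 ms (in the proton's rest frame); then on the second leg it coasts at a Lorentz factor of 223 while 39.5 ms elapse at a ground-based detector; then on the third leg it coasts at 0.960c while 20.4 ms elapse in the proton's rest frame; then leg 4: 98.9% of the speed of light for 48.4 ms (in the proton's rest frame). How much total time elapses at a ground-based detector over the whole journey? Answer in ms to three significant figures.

Leg 1: β = 0.991; γ = 1/√(1 − 0.991²) = 1/√0.01792 = 7.470; Δt_1 = 7.470 × 12.7 = 94.87 ms.
Leg 2: 39.5 ms is already measured at a ground-based detector.
Leg 3: γ = 1/√(1 − 0.960²) = 25/7 ≈ 3.571; Δt_3 = 3.571 × 20.4 = 72.86 ms.
Leg 4: β = 0.989; γ = 1/√(1 − 0.989²) = 1/√0.02188 = 6.761; Δt_4 = 6.761 × 48.4 = 327.2 ms.
Total: 94.87 + 39.50 + 72.86 + 327.2 ms.

Δt = 534 ms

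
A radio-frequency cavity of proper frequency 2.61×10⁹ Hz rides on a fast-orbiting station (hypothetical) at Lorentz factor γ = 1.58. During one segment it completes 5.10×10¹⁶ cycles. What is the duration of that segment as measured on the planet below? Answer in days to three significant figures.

γ = 1.58
Proper time for N cycles: τ = N/f = 5.10×10¹⁶/(2.61×10⁹) = 1.954×10⁷ s = 226.2 days.
Lab-frame duration Δt = γτ = 1.580 × 226.2 = 357.3 days.

Δt = 357 days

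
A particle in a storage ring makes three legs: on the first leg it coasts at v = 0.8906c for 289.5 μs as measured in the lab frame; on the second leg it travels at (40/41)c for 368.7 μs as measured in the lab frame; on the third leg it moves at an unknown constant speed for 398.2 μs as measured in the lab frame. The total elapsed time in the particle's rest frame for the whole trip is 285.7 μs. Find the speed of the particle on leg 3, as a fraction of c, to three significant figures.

Leg 1: γ = 1/√(1 − 0.8906²) = 1/√0.2068 = 2.199; τ_1 = 289.5/2.199 = 131.7 μs.
Leg 2: γ = 1/√(1 − (40/41)²) = 41/9 ≈ 4.556; τ_2 = 368.7/4.556 = 80.93 μs.
Leg 3: speed unknown; τ_3 = 398.2/γ_3.
Total proper time: 131.7 + 80.93 + τ_3 = 285.7, so τ_3 = 285.7 − 212.6 = 73.10 μs.
γ_3 = 398.2/73.10 = 5.447; β = √(1 − 1/γ²) = √0.9663.

β = 0.983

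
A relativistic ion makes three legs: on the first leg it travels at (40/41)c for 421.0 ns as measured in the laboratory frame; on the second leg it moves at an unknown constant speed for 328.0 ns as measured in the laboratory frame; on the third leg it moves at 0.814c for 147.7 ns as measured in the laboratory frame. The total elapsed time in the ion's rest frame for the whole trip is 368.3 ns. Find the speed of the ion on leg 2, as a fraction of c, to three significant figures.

β = 0.815

Leg 1: γ = 1/√(1 − (40/41)²) = 41/9 ≈ 4.556; τ_1 = 421.0/4.556 = 92.41 ns.
Leg 2: speed unknown; τ_2 = 328.0/γ_2.
Leg 3: γ = 1/√(1 − 0.814²) = 1/√0.3374 = 1.722; τ_3 = 147.7/1.722 = 85.79 ns.
Total proper time: 92.41 + τ_2 + 85.79 = 368.3, so τ_2 = 368.3 − 178.2 = 190.1 ns.
γ_2 = 328.0/190.1 = 1.725; β = √(1 − 1/γ²) = √0.6641.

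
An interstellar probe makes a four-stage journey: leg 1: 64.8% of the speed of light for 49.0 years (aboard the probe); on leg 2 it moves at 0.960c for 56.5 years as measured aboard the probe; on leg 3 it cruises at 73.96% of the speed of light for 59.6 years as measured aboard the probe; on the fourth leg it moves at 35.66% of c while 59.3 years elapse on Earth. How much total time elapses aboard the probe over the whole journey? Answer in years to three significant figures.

τ = 221 years

Leg 1: 49.0 years is already measured aboard the probe.
Leg 2: 56.5 years is already measured aboard the probe.
Leg 3: 59.6 years is already measured aboard the probe.
Leg 4: β = 0.3566; γ = 1/√(1 − 0.3566²) = 1/√0.8728 = 1.070; τ_4 = 59.3/1.070 = 55.40 years.
Total: 49.00 + 56.50 + 59.60 + 55.40 years.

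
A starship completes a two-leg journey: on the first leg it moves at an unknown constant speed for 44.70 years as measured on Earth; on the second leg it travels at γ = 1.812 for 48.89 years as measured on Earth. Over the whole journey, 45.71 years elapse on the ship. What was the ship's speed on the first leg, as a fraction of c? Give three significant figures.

β = 0.908

Leg 1: speed unknown; τ_1 = 44.70/γ_1.
Leg 2: γ = 1.812; τ_2 = 48.89/1.812 = 26.98 years.
Total proper time: τ_1 + 26.98 = 45.71, so τ_1 = 45.71 − 26.98 = 18.73 years.
γ_1 = 44.70/18.73 = 2.387; β = √(1 − 1/γ²) = √0.8244.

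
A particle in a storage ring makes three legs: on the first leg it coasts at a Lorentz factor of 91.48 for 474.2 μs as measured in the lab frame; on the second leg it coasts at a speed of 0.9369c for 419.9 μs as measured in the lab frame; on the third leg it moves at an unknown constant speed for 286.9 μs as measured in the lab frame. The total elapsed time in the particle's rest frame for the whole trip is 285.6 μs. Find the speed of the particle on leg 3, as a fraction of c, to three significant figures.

β = 0.885

Leg 1: γ = 91.48; τ_1 = 474.2/91.48 = 5.184 μs.
Leg 2: γ = 1/√(1 − 0.9369²) = 1/√0.1222 = 2.860; τ_2 = 419.9/2.860 = 146.8 μs.
Leg 3: speed unknown; τ_3 = 286.9/γ_3.
Total proper time: 5.184 + 146.8 + τ_3 = 285.6, so τ_3 = 285.6 − 152.0 = 133.6 μs.
γ_3 = 286.9/133.6 = 2.147; β = √(1 − 1/γ²) = √0.7831.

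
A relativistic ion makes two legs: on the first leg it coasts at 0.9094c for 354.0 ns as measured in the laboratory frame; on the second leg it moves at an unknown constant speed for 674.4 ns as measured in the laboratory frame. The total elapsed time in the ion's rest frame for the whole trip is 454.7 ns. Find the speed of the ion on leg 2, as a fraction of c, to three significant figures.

Leg 1: γ = 1/√(1 − 0.9094²) = 1/√0.1730 = 2.404; τ_1 = 354.0/2.404 = 147.2 ns.
Leg 2: speed unknown; τ_2 = 674.4/γ_2.
Total proper time: 147.2 + τ_2 = 454.7, so τ_2 = 454.7 − 147.2 = 307.5 ns.
γ_2 = 674.4/307.5 = 2.193; β = √(1 − 1/γ²) = √0.7921.

β = 0.890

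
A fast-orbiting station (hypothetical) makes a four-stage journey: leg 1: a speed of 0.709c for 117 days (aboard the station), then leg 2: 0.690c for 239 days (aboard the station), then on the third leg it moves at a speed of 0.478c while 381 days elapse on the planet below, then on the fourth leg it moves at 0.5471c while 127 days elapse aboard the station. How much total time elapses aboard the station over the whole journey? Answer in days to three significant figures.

τ = 818 days

Leg 1: 117 days is already measured aboard the station.
Leg 2: 239 days is already measured aboard the station.
Leg 3: γ = 1/√(1 − 0.478²) = 1/√0.7715 = 1.138; τ_3 = 381/1.138 = 334.7 days.
Leg 4: 127 days is already measured aboard the station.
Total: 117.0 + 239.0 + 334.7 + 127.0 days.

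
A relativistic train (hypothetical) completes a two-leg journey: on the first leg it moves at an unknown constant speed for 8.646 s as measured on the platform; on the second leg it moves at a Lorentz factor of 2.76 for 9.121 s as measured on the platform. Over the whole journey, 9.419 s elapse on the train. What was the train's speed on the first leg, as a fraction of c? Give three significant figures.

Leg 1: speed unknown; τ_1 = 8.646/γ_1.
Leg 2: γ = 2.76; τ_2 = 9.121/2.760 = 3.305 s.
Total proper time: τ_1 + 3.305 = 9.419, so τ_1 = 9.419 − 3.305 = 6.114 s.
γ_1 = 8.646/6.114 = 1.414; β = √(1 − 1/γ²) = √0.4999.

β = 0.707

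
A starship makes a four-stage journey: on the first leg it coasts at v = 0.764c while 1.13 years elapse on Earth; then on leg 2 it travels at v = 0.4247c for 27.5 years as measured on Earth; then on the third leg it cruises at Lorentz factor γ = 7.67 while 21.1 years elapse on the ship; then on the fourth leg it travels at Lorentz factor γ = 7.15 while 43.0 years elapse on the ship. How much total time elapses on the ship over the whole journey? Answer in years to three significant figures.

Leg 1: γ = 1/√(1 − 0.764²) = 1/√0.4163 = 1.550; τ_1 = 1.13/1.550 = 0.7291 years.
Leg 2: γ = 1/√(1 − 0.4247²) = 1/√0.8196 = 1.105; τ_2 = 27.5/1.105 = 24.90 years.
Leg 3: 21.1 years is already measured on the ship.
Leg 4: 43.0 years is already measured on the ship.
Total: 0.7291 + 24.90 + 21.10 + 43.00 years.

τ = 89.7 years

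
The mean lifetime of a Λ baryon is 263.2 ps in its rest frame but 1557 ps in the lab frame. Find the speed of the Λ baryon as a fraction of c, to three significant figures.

v = 0.986c

γ = Δt/τ₀ = 1557/263.2 = 5.916
β = √(1 − 1/γ²) = √(1 − 0.02858) = √0.9714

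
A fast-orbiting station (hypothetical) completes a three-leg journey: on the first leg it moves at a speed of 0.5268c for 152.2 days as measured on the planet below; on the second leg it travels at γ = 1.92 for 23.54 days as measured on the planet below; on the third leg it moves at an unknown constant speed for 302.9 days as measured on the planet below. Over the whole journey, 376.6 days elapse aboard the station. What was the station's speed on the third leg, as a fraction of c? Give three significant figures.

β = 0.631

Leg 1: γ = 1/√(1 − 0.5268²) = 1/√0.7225 = 1.176; τ_1 = 152.2/1.176 = 129.4 days.
Leg 2: γ = 1.92; τ_2 = 23.54/1.920 = 12.26 days.
Leg 3: speed unknown; τ_3 = 302.9/γ_3.
Total proper time: 129.4 + 12.26 + τ_3 = 376.6, so τ_3 = 376.6 − 141.6 = 235.0 days.
γ_3 = 302.9/235.0 = 1.289; β = √(1 − 1/γ²) = √0.3982.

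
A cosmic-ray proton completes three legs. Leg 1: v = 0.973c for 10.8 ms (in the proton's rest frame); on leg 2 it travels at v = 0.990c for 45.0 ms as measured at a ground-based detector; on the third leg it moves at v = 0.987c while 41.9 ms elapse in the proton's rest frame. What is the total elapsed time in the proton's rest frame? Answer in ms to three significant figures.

τ = 59.0 ms

Leg 1: 10.8 ms is already measured in the proton's rest frame.
Leg 2: γ = 1/√(1 − 0.990²) = 1/√0.01990 = 7.089; τ_2 = 45.0/7.089 = 6.348 ms.
Leg 3: 41.9 ms is already measured in the proton's rest frame.
Total: 10.80 + 6.348 + 41.90 ms.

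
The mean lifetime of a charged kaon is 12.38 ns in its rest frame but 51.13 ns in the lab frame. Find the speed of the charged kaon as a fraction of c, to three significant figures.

v = 0.970c

γ = Δt/τ₀ = 51.13/12.38 = 4.130
β = √(1 − 1/γ²) = √(1 − 0.05863) = √0.9414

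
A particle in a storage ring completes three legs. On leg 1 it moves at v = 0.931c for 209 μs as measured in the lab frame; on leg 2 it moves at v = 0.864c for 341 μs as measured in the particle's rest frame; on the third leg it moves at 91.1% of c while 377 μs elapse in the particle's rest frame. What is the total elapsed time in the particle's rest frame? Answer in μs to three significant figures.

τ = 794 μs

Leg 1: γ = 1/√(1 − 0.931²) = 1/√0.1332 = 2.740; τ_1 = 209/2.740 = 76.29 μs.
Leg 2: 341 μs is already measured in the particle's rest frame.
Leg 3: 377 μs is already measured in the particle's rest frame.
Total: 76.29 + 341.0 + 377.0 μs.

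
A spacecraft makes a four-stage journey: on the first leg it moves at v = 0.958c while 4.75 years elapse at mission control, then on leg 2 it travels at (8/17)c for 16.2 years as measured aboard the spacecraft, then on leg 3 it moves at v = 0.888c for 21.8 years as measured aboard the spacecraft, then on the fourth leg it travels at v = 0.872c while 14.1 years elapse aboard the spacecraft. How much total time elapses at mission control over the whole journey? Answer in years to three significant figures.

Leg 1: 4.75 years is already measured at mission control.
Leg 2: γ = 1/√(1 − (8/17)²) = 17/15 ≈ 1.133; Δt_2 = 1.133 × 16.2 = 18.36 years.
Leg 3: γ = 1/√(1 − 0.888²) = 1/√0.2115 = 2.175; Δt_3 = 2.175 × 21.8 = 47.41 years.
Leg 4: γ = 1/√(1 − 0.872²) = 1/√0.2396 = 2.043; Δt_4 = 2.043 × 14.1 = 28.80 years.
Total: 4.750 + 18.36 + 47.41 + 28.80 years.

Δt = 99.3 years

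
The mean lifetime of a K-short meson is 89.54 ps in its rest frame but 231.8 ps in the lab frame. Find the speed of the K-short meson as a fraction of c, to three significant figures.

γ = Δt/τ₀ = 231.8/89.54 = 2.589
β = √(1 − 1/γ²) = √(1 − 0.1492) = √0.8508

v = 0.922c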